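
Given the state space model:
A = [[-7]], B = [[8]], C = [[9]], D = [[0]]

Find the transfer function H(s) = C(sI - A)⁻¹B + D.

(sI - A)⁻¹ = 1/(s + 7). H(s) = 9 × 8/(s + 7) + 0 = 72/(s + 7).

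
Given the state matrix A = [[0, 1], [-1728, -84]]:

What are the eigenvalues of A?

det(A - λI) = λ² - (-84)λ + 1728 = (λ - (-36))(λ - (-48)). Eigenvalues: -36, -48.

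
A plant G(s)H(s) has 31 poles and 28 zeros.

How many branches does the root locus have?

Root locus has n branches where n = number of poles = 31.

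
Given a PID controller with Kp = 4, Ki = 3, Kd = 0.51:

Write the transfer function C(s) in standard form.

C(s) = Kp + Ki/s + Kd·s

Substituting values: C(s) = 4 + 3/s + 0.51s = (0.51s² + 4s + 3)/s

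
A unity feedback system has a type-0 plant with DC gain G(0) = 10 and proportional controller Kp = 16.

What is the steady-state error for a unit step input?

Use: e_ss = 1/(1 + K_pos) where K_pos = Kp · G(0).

K_pos = Kp · G(0) = 16 × 10 = 160. e_ss = 1/(1 + 160) = 0.0062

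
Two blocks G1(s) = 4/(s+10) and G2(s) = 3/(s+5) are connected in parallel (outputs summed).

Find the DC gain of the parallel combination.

Parallel: G_eq = G1 + G2. DC gain = G1(0) + G2(0) = 4/10 + 3/5 = 0.4 + 0.6 = 1.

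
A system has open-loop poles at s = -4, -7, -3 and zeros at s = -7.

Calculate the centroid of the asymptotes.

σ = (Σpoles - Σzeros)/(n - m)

σ = (Σpoles - Σzeros)/(n - m) = (-14 - (-7))/(3 - 1) = -7/2 = -3.5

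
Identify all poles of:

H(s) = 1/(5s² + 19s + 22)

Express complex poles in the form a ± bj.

Discriminant = 19² - 4×5×22 = 361 - 440 = -79 < 0, so the poles are a complex conjugate pair s = (-19 ± j√79)/(2×5). Real part = -19/(2×5) = -19/10 = -1.9; imaginary part = ±√79/(2×5) ≈ 0.8888. Poles: s = -1.9 ± 0.8888j.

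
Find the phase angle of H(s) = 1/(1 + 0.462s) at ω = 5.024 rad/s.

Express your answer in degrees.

Phase = -arctan(ωτ) = -arctan(5.024 × 0.462) = -66.7°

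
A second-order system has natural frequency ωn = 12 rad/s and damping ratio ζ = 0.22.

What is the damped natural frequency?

ωd = ωn√(1 - ζ²) = 12√(1 - 0.22²) = 11.71 rad/s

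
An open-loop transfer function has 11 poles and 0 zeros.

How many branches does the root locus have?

Root locus has n branches where n = number of poles = 11.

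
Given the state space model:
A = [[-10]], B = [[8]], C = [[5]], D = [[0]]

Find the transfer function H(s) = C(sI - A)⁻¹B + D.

(sI - A)⁻¹ = 1/(s + 10). H(s) = 5 × 8/(s + 10) + 0 = 40/(s + 10).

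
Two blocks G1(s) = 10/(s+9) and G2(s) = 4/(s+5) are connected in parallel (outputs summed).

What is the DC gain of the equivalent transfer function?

Parallel: G_eq = G1 + G2. DC gain = G1(0) + G2(0) = 10/9 + 4/5 = 1.1111 + 0.8 = 1.9111.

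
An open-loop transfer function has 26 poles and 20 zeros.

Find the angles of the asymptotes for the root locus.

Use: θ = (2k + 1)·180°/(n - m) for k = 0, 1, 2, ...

n - m = 26 - 20 = 6. Angles: θk = (2k + 1)·180°/6 = 30°, 90°, 150°, 210°, 270°, 330°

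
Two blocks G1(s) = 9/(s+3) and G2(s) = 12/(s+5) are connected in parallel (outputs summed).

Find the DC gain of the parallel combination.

Parallel: G_eq = G1 + G2. DC gain = G1(0) + G2(0) = 9/3 + 12/5 = 3 + 2.4 = 5.4.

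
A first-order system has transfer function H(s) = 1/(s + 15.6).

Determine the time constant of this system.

For H(s) = 1/(s + 1/τ), the pole is at -1/τ = -15.6, so τ = 1/15.6 = 0.0641 s.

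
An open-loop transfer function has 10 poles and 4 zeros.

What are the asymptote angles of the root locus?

n - m = 10 - 4 = 6. Angles: θk = (2k + 1)·180°/6 = 30°, 90°, 150°, 210°, 270°, 330°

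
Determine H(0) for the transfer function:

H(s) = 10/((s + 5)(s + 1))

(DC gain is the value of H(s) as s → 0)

DC gain = H(0) = 10/(5 × 1) = 10/5 = 2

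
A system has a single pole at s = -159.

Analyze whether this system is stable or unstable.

Pole at s = -159 is in the left half-plane. Stable.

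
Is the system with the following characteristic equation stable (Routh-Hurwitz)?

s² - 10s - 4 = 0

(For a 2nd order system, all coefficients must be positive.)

Coefficients: 1, -10, -4. b=-10, c=-4 not positive, so system is unstable.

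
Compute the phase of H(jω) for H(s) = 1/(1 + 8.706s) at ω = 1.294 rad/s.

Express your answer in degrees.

Phase = -arctan(ωτ) = -arctan(1.294 × 8.706) = -84.9°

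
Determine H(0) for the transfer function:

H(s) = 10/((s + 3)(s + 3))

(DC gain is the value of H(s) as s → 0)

DC gain = H(0) = 10/(3 × 3) = 10/9 = 1.1111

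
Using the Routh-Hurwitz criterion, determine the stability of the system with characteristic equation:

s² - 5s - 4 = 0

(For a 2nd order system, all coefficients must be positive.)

Coefficients: 1, -5, -4. b=-5, c=-4 not positive, so system is unstable.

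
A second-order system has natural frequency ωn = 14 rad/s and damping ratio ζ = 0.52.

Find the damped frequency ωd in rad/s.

ωd = ωn√(1 - ζ²) = 14√(1 - 0.52²) = 11.96 rad/s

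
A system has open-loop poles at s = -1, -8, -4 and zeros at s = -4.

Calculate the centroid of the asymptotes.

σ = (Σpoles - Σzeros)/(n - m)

σ = (Σpoles - Σzeros)/(n - m) = (-13 - (-4))/(3 - 1) = -9/2 = -4.5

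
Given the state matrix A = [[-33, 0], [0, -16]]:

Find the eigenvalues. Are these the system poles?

For diagonal matrix, eigenvalues are diagonal entries: λ₁ = -33, λ₂ = -16. Eigenvalues of A = system poles.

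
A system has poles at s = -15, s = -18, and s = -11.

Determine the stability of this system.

All poles are in the left half-plane. System is stable.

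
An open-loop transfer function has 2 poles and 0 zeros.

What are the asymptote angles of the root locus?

n - m = 2 - 0 = 2. Angles: θk = (2k + 1)·180°/2 = 90°, 270°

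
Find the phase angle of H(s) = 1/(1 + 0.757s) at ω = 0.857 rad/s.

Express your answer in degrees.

Phase = -arctan(ωτ) = -arctan(0.857 × 0.757) = -33.0°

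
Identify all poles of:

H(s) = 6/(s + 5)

Pole is where denominator = 0: s + 5 = 0, so s = -5.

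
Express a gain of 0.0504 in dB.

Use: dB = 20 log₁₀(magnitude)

dB = 20 log₁₀(0.0504) = -26.0 dB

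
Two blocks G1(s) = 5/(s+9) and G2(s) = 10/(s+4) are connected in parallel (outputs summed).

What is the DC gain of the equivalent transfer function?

Parallel: G_eq = G1 + G2. DC gain = G1(0) + G2(0) = 5/9 + 10/4 = 0.5556 + 2.5 = 3.0556.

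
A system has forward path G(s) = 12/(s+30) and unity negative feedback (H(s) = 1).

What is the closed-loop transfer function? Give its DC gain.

T(s) = G/(1+GH) = [12/(s+30)] / [1 + 12/(s+30)] = 12/(s+30+12) = 12/(s+42). DC gain = 12/42 = 0.2857.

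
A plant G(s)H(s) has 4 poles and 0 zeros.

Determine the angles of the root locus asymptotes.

n - m = 4 - 0 = 4. Angles: θk = (2k + 1)·180°/4 = 45°, 135°, 225°, 315°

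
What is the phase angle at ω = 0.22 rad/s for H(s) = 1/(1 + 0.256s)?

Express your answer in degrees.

Phase = -arctan(ωτ) = -arctan(0.22 × 0.256) = -3.2°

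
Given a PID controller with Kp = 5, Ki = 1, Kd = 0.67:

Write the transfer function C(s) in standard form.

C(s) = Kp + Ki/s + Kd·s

Substituting values: C(s) = 5 + 1/s + 0.67s = (0.67s² + 5s + 1)/s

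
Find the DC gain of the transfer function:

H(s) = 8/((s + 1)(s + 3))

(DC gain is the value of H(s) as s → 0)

DC gain = H(0) = 8/(1 × 3) = 8/3 = 2.6667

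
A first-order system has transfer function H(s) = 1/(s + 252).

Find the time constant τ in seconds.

For H(s) = 1/(s + 1/τ), the pole is at -1/τ = -252, so τ = 1/252 = 0.0040 s.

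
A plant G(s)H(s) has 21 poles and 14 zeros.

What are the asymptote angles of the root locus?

n - m = 21 - 14 = 7. Angles: θk = (2k + 1)·180°/7 = 25.71°, 77.14°, 128.57°, 180°, 231.43°, 282.86°, 334.29°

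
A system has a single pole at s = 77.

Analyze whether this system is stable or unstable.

Pole at s = 77 is in the right half-plane. Unstable.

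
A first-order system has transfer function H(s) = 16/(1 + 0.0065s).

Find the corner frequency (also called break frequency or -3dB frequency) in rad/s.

Corner frequency = 1/τ = 1/0.0065 = 153.846 rad/s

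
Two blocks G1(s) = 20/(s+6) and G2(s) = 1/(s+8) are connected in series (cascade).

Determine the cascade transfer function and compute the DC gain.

Series: multiply transfer functions. G_eq = 20/(s+6) × 1/(s+8) = 20/((s+6)(s+8)). DC gain = 20/(6×8) = 0.4167.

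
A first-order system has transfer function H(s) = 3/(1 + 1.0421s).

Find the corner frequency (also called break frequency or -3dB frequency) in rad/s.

Corner frequency = 1/τ = 1/1.0421 = 0.96 rad/s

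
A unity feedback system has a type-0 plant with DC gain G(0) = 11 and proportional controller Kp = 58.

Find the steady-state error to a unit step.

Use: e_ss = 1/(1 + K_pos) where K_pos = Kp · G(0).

K_pos = Kp · G(0) = 58 × 11 = 638. e_ss = 1/(1 + 638) = 0.0016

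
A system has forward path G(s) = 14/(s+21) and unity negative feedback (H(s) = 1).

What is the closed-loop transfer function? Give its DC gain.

T(s) = G/(1+GH) = [14/(s+21)] / [1 + 14/(s+21)] = 14/(s+21+14) = 14/(s+35). DC gain = 14/35 = 0.4.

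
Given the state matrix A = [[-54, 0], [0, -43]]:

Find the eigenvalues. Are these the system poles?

For diagonal matrix, eigenvalues are diagonal entries: λ₁ = -54, λ₂ = -43. Eigenvalues of A = system poles.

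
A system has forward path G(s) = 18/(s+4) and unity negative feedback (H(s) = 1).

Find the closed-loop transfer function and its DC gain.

T(s) = G/(1+GH) = [18/(s+4)] / [1 + 18/(s+4)] = 18/(s+4+18) = 18/(s+22). DC gain = 18/22 = 0.8182.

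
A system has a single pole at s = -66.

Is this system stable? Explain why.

Pole at s = -66 is in the left half-plane. Stable.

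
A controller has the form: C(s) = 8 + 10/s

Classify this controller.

This is a Proportional-Integral (PI) controller.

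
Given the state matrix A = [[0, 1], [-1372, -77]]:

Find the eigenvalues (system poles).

det(A - λI) = λ² - (-77)λ + 1372 = (λ - (-49))(λ - (-28)). Eigenvalues: -49, -28.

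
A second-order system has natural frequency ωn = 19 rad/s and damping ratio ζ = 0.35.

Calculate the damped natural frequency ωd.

ωd = ωn√(1 - ζ²) = 19√(1 - 0.35²) = 17.8 rad/s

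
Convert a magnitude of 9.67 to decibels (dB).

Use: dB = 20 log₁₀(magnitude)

dB = 20 log₁₀(9.67) = 19.7 dB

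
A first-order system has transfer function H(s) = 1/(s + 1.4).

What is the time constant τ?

For H(s) = 1/(s + 1/τ), the pole is at -1/τ = -1.4, so τ = 1/1.4 = 0.7143 s.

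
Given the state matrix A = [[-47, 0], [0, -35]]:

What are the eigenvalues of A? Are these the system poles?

For diagonal matrix, eigenvalues are diagonal entries: λ₁ = -47, λ₂ = -35. Eigenvalues of A = system poles.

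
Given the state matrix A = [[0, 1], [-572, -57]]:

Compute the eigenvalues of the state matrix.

det(A - λI) = λ² - (-57)λ + 572 = (λ - (-44))(λ - (-13)). Eigenvalues: -44, -13.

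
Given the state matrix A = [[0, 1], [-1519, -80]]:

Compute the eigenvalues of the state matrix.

det(A - λI) = λ² - (-80)λ + 1519 = (λ - (-31))(λ - (-49)). Eigenvalues: -31, -49.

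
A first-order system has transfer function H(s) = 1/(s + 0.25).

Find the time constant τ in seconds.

For H(s) = 1/(s + 1/τ), the pole is at -1/τ = -0.25, so τ = 1/0.25 = 4 s.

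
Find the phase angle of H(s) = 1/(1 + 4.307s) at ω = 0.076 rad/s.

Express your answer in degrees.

Phase = -arctan(ωτ) = -arctan(0.076 × 4.307) = -18.1°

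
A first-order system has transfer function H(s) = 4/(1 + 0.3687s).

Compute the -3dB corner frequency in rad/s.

Corner frequency = 1/τ = 1/0.3687 = 2.712 rad/s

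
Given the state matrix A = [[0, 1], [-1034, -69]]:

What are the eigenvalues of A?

det(A - λI) = λ² - (-69)λ + 1034 = (λ - (-47))(λ - (-22)). Eigenvalues: -47, -22.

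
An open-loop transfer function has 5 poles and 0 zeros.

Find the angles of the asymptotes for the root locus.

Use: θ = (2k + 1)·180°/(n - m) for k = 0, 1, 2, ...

n - m = 5 - 0 = 5. Angles: θk = (2k + 1)·180°/5 = 36°, 108°, 180°, 252°, 324°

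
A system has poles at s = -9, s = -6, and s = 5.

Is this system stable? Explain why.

Pole(s) at s = 5 are not in the left half-plane. System is unstable.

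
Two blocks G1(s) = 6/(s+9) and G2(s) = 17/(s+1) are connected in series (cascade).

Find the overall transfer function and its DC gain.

Series: multiply transfer functions. G_eq = 6/(s+9) × 17/(s+1) = 102/((s+9)(s+1)). DC gain = 102/(9×1) = 11.3333.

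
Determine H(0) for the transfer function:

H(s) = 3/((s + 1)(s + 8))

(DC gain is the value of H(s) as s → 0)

DC gain = H(0) = 3/(1 × 8) = 3/8 = 0.375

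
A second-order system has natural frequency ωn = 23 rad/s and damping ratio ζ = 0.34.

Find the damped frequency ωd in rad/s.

ωd = ωn√(1 - ζ²) = 23√(1 - 0.34²) = 21.63 rad/s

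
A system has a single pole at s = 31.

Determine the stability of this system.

Pole at s = 31 is in the right half-plane. Unstable.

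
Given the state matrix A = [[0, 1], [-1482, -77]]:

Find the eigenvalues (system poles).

det(A - λI) = λ² - (-77)λ + 1482 = (λ - (-38))(λ - (-39)). Eigenvalues: -38, -39.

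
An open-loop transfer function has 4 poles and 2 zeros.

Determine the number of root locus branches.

Root locus has n branches where n = number of poles = 4.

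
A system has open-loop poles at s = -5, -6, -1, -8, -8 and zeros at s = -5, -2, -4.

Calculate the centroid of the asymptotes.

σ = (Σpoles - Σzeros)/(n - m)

σ = (Σpoles - Σzeros)/(n - m) = (-28 - (-11))/(5 - 3) = -17/2 = -8.5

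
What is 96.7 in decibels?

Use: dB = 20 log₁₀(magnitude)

dB = 20 log₁₀(96.7) = 39.7 dB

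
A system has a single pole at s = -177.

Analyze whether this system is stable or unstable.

Pole at s = -177 is in the left half-plane. Stable.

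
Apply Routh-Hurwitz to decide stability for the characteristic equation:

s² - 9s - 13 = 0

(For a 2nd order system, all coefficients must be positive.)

Coefficients: 1, -9, -13. b=-9, c=-13 not positive, so system is unstable.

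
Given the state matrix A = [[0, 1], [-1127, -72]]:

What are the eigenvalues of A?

det(A - λI) = λ² - (-72)λ + 1127 = (λ - (-23))(λ - (-49)). Eigenvalues: -23, -49.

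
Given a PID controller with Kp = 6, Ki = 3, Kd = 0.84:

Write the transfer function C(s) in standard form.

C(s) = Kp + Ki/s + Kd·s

Substituting values: C(s) = 6 + 3/s + 0.84s = (0.84s² + 6s + 3)/s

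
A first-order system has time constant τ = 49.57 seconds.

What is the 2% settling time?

For first-order system, 2% settling time ≈ 4τ = 4 × 49.57 = 198.28 s.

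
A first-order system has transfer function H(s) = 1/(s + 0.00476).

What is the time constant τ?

For H(s) = 1/(s + 1/τ), the pole is at -1/τ = -0.00476, so τ = 1/0.00476 = 210.1 s.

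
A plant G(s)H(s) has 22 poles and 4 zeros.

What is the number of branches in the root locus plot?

Root locus has n branches where n = number of poles = 22.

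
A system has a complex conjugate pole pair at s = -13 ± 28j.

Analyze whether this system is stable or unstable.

Real part of poles is -13 (< 0, left half-plane). Stable.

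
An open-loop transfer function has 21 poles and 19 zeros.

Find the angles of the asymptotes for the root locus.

n - m = 21 - 19 = 2. Angles: θk = (2k + 1)·180°/2 = 90°, 270°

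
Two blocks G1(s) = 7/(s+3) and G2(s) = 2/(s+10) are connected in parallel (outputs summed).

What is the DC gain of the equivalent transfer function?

Parallel: G_eq = G1 + G2. DC gain = G1(0) + G2(0) = 7/3 + 2/10 = 2.3333 + 0.2 = 2.5333.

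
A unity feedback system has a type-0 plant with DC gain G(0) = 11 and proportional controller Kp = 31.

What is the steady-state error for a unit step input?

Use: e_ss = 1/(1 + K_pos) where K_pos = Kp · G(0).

K_pos = Kp · G(0) = 31 × 11 = 341. e_ss = 1/(1 + 341) = 0.0029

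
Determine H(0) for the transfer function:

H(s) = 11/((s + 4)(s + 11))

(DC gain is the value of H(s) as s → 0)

DC gain = H(0) = 11/(4 × 11) = 11/44 = 0.25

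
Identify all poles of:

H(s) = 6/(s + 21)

Pole is where denominator = 0: s + 21 = 0, so s = -21.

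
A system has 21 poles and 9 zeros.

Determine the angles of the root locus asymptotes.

n - m = 21 - 9 = 12. Angles: θk = (2k + 1)·180°/12 = 15°, 45°, 75°, 105°, 135°, 165°, 195°, 225°, 255°, 285°, 315°, 345°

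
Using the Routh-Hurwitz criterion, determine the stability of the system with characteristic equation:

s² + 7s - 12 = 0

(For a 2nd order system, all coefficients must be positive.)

Coefficients: 1, 7, -12. c=-12 not positive, so system is unstable.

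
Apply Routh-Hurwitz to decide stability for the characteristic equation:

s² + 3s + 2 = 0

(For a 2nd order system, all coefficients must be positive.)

Coefficients: 1, 3, 2. All positive, so system is stable.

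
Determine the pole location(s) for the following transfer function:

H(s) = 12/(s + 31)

Pole is where denominator = 0: s + 31 = 0, so s = -31.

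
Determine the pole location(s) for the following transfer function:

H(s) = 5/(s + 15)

Pole is where denominator = 0: s + 15 = 0, so s = -15.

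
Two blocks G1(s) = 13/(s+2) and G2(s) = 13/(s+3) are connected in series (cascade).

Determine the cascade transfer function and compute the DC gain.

Series: multiply transfer functions. G_eq = 13/(s+2) × 13/(s+3) = 169/((s+2)(s+3)). DC gain = 169/(2×3) = 28.1667.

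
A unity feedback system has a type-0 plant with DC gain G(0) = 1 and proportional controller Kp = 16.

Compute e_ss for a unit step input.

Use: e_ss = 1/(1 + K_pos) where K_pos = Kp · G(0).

K_pos = Kp · G(0) = 16 × 1 = 16. e_ss = 1/(1 + 16) = 0.0588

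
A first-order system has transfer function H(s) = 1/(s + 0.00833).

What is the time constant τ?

For H(s) = 1/(s + 1/τ), the pole is at -1/τ = -0.00833, so τ = 1/0.00833 = 120 s.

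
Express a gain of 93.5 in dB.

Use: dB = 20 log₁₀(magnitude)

dB = 20 log₁₀(93.5) = 39.4 dB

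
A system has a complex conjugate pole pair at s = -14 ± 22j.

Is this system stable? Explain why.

Real part of poles is -14 (< 0, left half-plane). Stable.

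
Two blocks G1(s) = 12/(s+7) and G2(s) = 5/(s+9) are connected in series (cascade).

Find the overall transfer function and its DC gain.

Series: multiply transfer functions. G_eq = 12/(s+7) × 5/(s+9) = 60/((s+7)(s+9)). DC gain = 60/(7×9) = 0.9524.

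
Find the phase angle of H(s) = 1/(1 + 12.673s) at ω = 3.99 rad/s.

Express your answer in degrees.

Phase = -arctan(ωτ) = -arctan(3.99 × 12.673) = -88.9°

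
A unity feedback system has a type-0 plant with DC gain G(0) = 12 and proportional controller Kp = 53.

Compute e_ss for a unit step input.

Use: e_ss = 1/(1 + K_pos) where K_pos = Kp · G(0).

K_pos = Kp · G(0) = 53 × 12 = 636. e_ss = 1/(1 + 636) = 0.0016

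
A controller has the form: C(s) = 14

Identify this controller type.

This is a Proportional (P) controller.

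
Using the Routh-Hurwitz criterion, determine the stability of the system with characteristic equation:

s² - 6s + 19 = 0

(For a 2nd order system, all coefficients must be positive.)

Coefficients: 1, -6, 19. b=-6 not positive, so system is unstable.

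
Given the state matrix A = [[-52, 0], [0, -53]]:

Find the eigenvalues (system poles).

For diagonal matrix, eigenvalues are diagonal entries: λ₁ = -52, λ₂ = -53.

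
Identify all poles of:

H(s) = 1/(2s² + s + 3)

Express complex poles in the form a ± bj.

Discriminant = 1² - 4×2×3 = 1 - 24 = -23 < 0, so the poles are a complex conjugate pair s = (-1 ± j√23)/(2×2). Real part = -1/(2×2) = -1/4 = -0.25; imaginary part = ±√23/(2×2) ≈ 1.1990. Poles: s = -0.25 ± 1.1990j.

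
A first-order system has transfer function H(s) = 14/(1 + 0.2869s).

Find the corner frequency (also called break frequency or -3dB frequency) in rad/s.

Corner frequency = 1/τ = 1/0.2869 = 3.486 rad/s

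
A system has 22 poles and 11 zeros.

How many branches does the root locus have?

Root locus has n branches where n = number of poles = 22.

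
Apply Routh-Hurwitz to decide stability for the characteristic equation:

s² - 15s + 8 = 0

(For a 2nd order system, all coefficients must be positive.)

Coefficients: 1, -15, 8. b=-15 not positive, so system is unstable.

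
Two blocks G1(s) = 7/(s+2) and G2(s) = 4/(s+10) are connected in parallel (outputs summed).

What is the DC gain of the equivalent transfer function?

Parallel: G_eq = G1 + G2. DC gain = G1(0) + G2(0) = 7/2 + 4/10 = 3.5 + 0.4 = 3.9.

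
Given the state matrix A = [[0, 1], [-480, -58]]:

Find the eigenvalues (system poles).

det(A - λI) = λ² - (-58)λ + 480 = (λ - (-10))(λ - (-48)). Eigenvalues: -10, -48.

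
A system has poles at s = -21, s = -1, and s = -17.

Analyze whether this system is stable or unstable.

All poles are in the left half-plane. System is stable.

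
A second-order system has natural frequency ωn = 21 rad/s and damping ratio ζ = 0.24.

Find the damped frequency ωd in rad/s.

ωd = ωn√(1 - ζ²) = 21√(1 - 0.24²) = 20.39 rad/s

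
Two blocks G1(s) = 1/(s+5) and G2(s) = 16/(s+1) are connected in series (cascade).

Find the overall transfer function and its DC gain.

Series: multiply transfer functions. G_eq = 1/(s+5) × 16/(s+1) = 16/((s+5)(s+1)). DC gain = 16/(5×1) = 3.2.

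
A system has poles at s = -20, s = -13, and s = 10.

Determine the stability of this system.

Pole(s) at s = 10 are not in the left half-plane. System is unstable.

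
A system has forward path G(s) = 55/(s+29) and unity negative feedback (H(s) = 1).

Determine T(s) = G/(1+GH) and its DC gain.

T(s) = G/(1+GH) = [55/(s+29)] / [1 + 55/(s+29)] = 55/(s+29+55) = 55/(s+84). DC gain = 55/84 = 0.6548.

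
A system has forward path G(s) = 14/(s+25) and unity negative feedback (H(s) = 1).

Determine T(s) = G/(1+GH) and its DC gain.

T(s) = G/(1+GH) = [14/(s+25)] / [1 + 14/(s+25)] = 14/(s+25+14) = 14/(s+39). DC gain = 14/39 = 0.3590.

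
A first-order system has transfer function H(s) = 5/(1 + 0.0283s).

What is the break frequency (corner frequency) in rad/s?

Corner frequency = 1/τ = 1/0.0283 = 35.336 rad/s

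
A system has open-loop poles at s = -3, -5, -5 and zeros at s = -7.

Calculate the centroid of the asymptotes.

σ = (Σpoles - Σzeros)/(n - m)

σ = (Σpoles - Σzeros)/(n - m) = (-13 - (-7))/(3 - 1) = -6/2 = -3.0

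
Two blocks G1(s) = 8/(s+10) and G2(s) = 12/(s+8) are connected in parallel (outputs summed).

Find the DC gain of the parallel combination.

Parallel: G_eq = G1 + G2. DC gain = G1(0) + G2(0) = 8/10 + 12/8 = 0.8 + 1.5 = 2.3.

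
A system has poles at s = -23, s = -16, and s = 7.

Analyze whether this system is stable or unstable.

Pole(s) at s = 7 are not in the left half-plane. System is unstable.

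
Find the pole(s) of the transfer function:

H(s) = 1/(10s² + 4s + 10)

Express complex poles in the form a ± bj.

Discriminant = 4² - 4×10×10 = 16 - 400 = -384 < 0, so the poles are a complex conjugate pair s = (-4 ± j√384)/(2×10). Real part = -4/(2×10) = -4/20 = -0.2; imaginary part = ±√384/(2×10) ≈ 0.9798. Poles: s = -0.2 ± 0.9798j.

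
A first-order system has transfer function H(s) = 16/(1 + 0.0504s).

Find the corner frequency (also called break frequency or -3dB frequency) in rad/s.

Corner frequency = 1/τ = 1/0.0504 = 19.841 rad/s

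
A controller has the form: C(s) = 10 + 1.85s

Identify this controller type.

This is a Proportional-Derivative (PD) controller.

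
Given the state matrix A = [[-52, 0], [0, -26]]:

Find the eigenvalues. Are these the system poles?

For diagonal matrix, eigenvalues are diagonal entries: λ₁ = -52, λ₂ = -26. Eigenvalues of A = system poles.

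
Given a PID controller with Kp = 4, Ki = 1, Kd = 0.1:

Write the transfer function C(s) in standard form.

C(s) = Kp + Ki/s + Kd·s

Substituting values: C(s) = 4 + 1/s + 0.1s = (0.1s² + 4s + 1)/s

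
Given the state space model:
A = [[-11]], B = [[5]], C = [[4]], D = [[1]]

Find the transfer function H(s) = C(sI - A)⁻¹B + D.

(sI - A)⁻¹ = 1/(s + 11). H(s) = 4×5/(s + 11) + 1 = (s + 31)/(s + 11).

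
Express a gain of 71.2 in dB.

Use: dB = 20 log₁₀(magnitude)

dB = 20 log₁₀(71.2) = 37.0 dB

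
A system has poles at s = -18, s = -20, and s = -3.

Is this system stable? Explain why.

All poles are in the left half-plane. System is stable.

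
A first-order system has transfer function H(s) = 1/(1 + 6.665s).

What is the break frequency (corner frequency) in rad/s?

Corner frequency = 1/τ = 1/6.665 = 0.15 rad/s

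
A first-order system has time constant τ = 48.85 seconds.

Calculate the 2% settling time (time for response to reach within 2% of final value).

For first-order system, 2% settling time ≈ 4τ = 4 × 48.85 = 195.4 s.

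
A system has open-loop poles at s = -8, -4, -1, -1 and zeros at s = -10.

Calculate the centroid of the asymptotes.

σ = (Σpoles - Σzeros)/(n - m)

σ = (Σpoles - Σzeros)/(n - m) = (-14 - (-10))/(4 - 1) = -4/3 = -1.33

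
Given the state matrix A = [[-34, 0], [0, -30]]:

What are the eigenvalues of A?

For diagonal matrix, eigenvalues are diagonal entries: λ₁ = -34, λ₂ = -30.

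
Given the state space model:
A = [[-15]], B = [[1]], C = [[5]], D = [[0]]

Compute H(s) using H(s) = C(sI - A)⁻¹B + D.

(sI - A)⁻¹ = 1/(s + 15). H(s) = 5 × 1/(s + 15) + 0 = 5/(s + 15).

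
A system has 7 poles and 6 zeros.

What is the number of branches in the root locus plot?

Root locus has n branches where n = number of poles = 7.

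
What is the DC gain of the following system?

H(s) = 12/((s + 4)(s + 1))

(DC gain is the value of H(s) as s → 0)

DC gain = H(0) = 12/(4 × 1) = 12/4 = 3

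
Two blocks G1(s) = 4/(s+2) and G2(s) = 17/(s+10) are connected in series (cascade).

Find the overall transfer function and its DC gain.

Series: multiply transfer functions. G_eq = 4/(s+2) × 17/(s+10) = 68/((s+2)(s+10)). DC gain = 68/(2×10) = 3.4.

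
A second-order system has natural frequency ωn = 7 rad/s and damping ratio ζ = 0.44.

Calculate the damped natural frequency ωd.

ωd = ωn√(1 - ζ²) = 7√(1 - 0.44²) = 6.29 rad/s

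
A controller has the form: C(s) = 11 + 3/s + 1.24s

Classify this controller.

This is a Proportional-Integral-Derivative (PID) controller.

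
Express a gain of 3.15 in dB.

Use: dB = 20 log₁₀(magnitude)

dB = 20 log₁₀(3.15) = 10.0 dB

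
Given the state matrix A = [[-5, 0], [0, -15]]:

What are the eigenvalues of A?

For diagonal matrix, eigenvalues are diagonal entries: λ₁ = -5, λ₂ = -15.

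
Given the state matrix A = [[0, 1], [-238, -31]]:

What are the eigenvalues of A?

det(A - λI) = λ² - (-31)λ + 238 = (λ - (-17))(λ - (-14)). Eigenvalues: -17, -14.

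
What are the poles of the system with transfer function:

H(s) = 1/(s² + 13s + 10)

Discriminant = 13² - 4×1×10 = 169 - 40 = 129 > 0, so two distinct real poles. Using quadratic formula: s = (-13 ± √129)/(2×1) = (-13 ± √129)/2, with √129 ≈ 11.3578. s₁ ≈ -0.8211, s₂ ≈ -12.1789. Poles: s₁ = -0.8211, s₂ = -12.1789.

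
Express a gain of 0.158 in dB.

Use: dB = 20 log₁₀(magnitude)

dB = 20 log₁₀(0.158) = -16.0 dB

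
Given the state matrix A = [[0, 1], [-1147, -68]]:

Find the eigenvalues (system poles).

det(A - λI) = λ² - (-68)λ + 1147 = (λ - (-37))(λ - (-31)). Eigenvalues: -37, -31.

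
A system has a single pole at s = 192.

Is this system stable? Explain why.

Pole at s = 192 is in the right half-plane. Unstable.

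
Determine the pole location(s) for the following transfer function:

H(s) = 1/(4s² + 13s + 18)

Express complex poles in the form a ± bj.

Discriminant = 13² - 4×4×18 = 169 - 288 = -119 < 0, so the poles are a complex conjugate pair s = (-13 ± j√119)/(2×4). Real part = -13/(2×4) = -13/8 = -1.625; imaginary part = ±√119/(2×4) ≈ 1.3636. Poles: s = -1.625 ± 1.3636j.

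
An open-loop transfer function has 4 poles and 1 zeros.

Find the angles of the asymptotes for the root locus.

n - m = 4 - 1 = 3. Angles: θk = (2k + 1)·180°/3 = 60°, 180°, 300°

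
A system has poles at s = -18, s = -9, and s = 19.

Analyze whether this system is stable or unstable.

Pole(s) at s = 19 are not in the left half-plane. System is unstable.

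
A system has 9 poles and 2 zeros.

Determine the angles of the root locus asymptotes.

n - m = 9 - 2 = 7. Angles: θk = (2k + 1)·180°/7 = 25.71°, 77.14°, 128.57°, 180°, 231.43°, 282.86°, 334.29°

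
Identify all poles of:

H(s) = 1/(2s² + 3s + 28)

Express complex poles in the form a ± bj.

Discriminant = 3² - 4×2×28 = 9 - 224 = -215 < 0, so the poles are a complex conjugate pair s = (-3 ± j√215)/(2×2). Real part = -3/(2×2) = -3/4 = -0.75; imaginary part = ±√215/(2×2) ≈ 3.6657. Poles: s = -0.75 ± 3.6657j.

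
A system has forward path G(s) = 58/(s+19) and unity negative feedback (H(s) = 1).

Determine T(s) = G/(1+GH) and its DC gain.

T(s) = G/(1+GH) = [58/(s+19)] / [1 + 58/(s+19)] = 58/(s+19+58) = 58/(s+77). DC gain = 58/77 = 0.7532.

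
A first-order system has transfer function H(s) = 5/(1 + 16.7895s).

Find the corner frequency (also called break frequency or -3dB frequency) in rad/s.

Corner frequency = 1/τ = 1/16.7895 = 0.06 rad/s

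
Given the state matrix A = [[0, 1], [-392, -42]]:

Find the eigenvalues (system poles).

det(A - λI) = λ² - (-42)λ + 392 = (λ - (-28))(λ - (-14)). Eigenvalues: -28, -14.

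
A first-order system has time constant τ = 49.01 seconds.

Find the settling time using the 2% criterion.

For first-order system, 2% settling time ≈ 4τ = 4 × 49.01 = 196.04 s.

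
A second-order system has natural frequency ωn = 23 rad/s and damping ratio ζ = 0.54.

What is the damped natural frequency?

ωd = ωn√(1 - ζ²) = 23√(1 - 0.54²) = 19.36 rad/s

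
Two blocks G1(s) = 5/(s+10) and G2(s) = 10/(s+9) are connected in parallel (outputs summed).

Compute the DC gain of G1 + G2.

Parallel: G_eq = G1 + G2. DC gain = G1(0) + G2(0) = 5/10 + 10/9 = 0.5 + 1.1111 = 1.6111.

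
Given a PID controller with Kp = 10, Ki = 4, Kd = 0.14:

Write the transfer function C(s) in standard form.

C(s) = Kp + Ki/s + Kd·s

Substituting values: C(s) = 10 + 4/s + 0.14s = (0.14s² + 10s + 4)/s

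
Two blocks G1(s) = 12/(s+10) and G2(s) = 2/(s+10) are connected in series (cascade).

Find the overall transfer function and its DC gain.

Series: multiply transfer functions. G_eq = 12/(s+10) × 2/(s+10) = 24/((s+10)(s+10)). DC gain = 24/(10×10) = 0.24.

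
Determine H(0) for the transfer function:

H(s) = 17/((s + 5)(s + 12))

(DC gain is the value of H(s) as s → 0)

DC gain = H(0) = 17/(5 × 12) = 17/60 = 0.2833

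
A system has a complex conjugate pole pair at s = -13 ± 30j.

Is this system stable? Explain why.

Real part of poles is -13 (< 0, left half-plane). Stable.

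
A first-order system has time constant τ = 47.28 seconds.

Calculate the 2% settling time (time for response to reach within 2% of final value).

For first-order system, 2% settling time ≈ 4τ = 4 × 47.28 = 189.12 s.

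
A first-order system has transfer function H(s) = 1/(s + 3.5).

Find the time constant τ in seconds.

For H(s) = 1/(s + 1/τ), the pole is at -1/τ = -3.5, so τ = 1/3.5 = 0.2857 s.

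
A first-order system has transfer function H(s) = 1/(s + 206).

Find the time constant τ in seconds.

For H(s) = 1/(s + 1/τ), the pole is at -1/τ = -206, so τ = 1/206 = 0.0049 s.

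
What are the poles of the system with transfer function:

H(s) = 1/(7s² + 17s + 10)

Discriminant = 17² - 4×7×10 = 289 - 280 = 9 > 0, so two distinct real poles. Using quadratic formula: s = (-17 ± √9)/(2×7) = (-17 ± √9)/14, with √9 = 3. s₁ = -14/14 = -1, s₂ = -20/14 ≈ -1.4286. Poles: s₁ = -1, s₂ = -1.4286.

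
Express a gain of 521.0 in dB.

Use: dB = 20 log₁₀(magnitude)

dB = 20 log₁₀(521.0) = 54.3 dB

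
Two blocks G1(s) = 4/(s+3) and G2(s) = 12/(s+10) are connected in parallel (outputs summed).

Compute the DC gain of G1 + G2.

Parallel: G_eq = G1 + G2. DC gain = G1(0) + G2(0) = 4/3 + 12/10 = 1.3333 + 1.2 = 2.5333.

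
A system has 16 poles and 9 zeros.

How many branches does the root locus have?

Root locus has n branches where n = number of poles = 16.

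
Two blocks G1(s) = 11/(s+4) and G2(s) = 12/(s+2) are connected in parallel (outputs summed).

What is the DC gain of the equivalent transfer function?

Parallel: G_eq = G1 + G2. DC gain = G1(0) + G2(0) = 11/4 + 12/2 = 2.75 + 6 = 8.75.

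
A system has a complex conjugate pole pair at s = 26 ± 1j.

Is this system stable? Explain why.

Real part of poles is 26 (> 0, right half-plane). Unstable.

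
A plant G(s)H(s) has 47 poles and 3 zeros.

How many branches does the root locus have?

Root locus has n branches where n = number of poles = 47.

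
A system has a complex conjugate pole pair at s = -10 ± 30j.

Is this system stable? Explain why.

Real part of poles is -10 (< 0, left half-plane). Stable.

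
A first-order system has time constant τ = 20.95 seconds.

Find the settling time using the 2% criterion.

For first-order system, 2% settling time ≈ 4τ = 4 × 20.95 = 83.8 s.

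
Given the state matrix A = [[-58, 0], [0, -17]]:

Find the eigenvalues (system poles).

For diagonal matrix, eigenvalues are diagonal entries: λ₁ = -58, λ₂ = -17.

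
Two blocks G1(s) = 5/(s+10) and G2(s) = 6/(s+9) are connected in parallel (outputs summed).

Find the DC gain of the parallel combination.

Parallel: G_eq = G1 + G2. DC gain = G1(0) + G2(0) = 5/10 + 6/9 = 0.5 + 0.6667 = 1.1667.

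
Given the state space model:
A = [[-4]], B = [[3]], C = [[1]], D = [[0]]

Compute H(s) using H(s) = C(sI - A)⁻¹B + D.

(sI - A)⁻¹ = 1/(s + 4). H(s) = 1 × 3/(s + 4) + 0 = 3/(s + 4).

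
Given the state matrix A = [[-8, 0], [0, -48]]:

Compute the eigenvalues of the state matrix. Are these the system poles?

For diagonal matrix, eigenvalues are diagonal entries: λ₁ = -8, λ₂ = -48. Eigenvalues of A = system poles.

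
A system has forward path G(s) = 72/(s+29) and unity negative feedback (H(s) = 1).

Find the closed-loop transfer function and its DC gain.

T(s) = G/(1+GH) = [72/(s+29)] / [1 + 72/(s+29)] = 72/(s+29+72) = 72/(s+101). DC gain = 72/101 = 0.7129.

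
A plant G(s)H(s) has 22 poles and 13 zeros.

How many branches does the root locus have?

Root locus has n branches where n = number of poles = 22.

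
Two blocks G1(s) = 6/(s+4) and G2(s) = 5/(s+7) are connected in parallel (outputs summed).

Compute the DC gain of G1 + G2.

Parallel: G_eq = G1 + G2. DC gain = G1(0) + G2(0) = 6/4 + 5/7 = 1.5 + 0.7143 = 2.2143.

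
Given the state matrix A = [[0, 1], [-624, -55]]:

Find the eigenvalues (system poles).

det(A - λI) = λ² - (-55)λ + 624 = (λ - (-39))(λ - (-16)). Eigenvalues: -39, -16.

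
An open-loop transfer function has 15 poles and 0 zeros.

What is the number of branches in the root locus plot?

Root locus has n branches where n = number of poles = 15.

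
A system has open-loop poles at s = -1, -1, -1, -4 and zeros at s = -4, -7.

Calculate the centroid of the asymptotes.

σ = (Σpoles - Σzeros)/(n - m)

σ = (Σpoles - Σzeros)/(n - m) = (-7 - (-11))/(4 - 2) = 4/2 = 2.0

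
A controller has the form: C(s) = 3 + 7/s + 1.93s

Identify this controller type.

This is a Proportional-Integral-Derivative (PID) controller.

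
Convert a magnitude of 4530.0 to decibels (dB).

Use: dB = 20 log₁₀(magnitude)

dB = 20 log₁₀(4530.0) = 73.1 dB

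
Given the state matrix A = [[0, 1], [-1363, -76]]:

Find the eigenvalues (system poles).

det(A - λI) = λ² - (-76)λ + 1363 = (λ - (-47))(λ - (-29)). Eigenvalues: -47, -29.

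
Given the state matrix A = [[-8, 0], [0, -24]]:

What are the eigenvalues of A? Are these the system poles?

For diagonal matrix, eigenvalues are diagonal entries: λ₁ = -8, λ₂ = -24. Eigenvalues of A = system poles.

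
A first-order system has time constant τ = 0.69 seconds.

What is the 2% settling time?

For first-order system, 2% settling time ≈ 4τ = 4 × 0.69 = 2.76 s.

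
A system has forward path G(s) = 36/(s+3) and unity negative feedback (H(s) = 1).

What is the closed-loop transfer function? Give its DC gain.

T(s) = G/(1+GH) = [36/(s+3)] / [1 + 36/(s+3)] = 36/(s+3+36) = 36/(s+39). DC gain = 36/39 = 0.9231.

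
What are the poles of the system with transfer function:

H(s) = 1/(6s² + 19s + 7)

Discriminant = 19² - 4×6×7 = 361 - 168 = 193 > 0, so two distinct real poles. Using quadratic formula: s = (-19 ± √193)/(2×6) = (-19 ± √193)/12, with √193 ≈ 13.8924. s₁ ≈ -0.4256, s₂ ≈ -2.7410. Poles: s₁ = -0.4256, s₂ = -2.7410.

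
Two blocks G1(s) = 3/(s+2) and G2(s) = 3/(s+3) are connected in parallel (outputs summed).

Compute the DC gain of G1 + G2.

Parallel: G_eq = G1 + G2. DC gain = G1(0) + G2(0) = 3/2 + 3/3 = 1.5 + 1 = 2.5.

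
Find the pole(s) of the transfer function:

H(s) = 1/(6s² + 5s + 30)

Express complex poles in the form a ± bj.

Discriminant = 5² - 4×6×30 = 25 - 720 = -695 < 0, so the poles are a complex conjugate pair s = (-5 ± j√695)/(2×6). Real part = -5/(2×6) = -5/12 ≈ -0.4167; imaginary part = ±√695/(2×6) ≈ 2.1969. Poles: s = -0.4167 ± 2.1969j.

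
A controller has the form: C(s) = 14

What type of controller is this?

This is a Proportional (P) controller.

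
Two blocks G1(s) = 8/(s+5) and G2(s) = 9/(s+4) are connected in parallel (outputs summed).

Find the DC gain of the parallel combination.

Parallel: G_eq = G1 + G2. DC gain = G1(0) + G2(0) = 8/5 + 9/4 = 1.6 + 2.25 = 3.85.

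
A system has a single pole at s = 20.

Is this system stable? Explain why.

Pole at s = 20 is in the right half-plane. Unstable.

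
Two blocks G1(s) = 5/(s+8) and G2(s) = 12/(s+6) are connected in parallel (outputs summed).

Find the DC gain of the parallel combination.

Parallel: G_eq = G1 + G2. DC gain = G1(0) + G2(0) = 5/8 + 12/6 = 0.625 + 2 = 2.625.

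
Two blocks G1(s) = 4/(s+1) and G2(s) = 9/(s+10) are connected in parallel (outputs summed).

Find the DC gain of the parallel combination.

Parallel: G_eq = G1 + G2. DC gain = G1(0) + G2(0) = 4/1 + 9/10 = 4 + 0.9 = 4.9.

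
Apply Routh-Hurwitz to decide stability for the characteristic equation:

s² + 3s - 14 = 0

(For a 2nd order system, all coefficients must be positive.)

Coefficients: 1, 3, -14. c=-14 not positive, so system is unstable.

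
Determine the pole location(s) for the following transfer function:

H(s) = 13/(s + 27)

Pole is where denominator = 0: s + 27 = 0, so s = -27.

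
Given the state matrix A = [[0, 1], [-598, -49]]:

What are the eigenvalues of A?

det(A - λI) = λ² - (-49)λ + 598 = (λ - (-26))(λ - (-23)). Eigenvalues: -26, -23.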